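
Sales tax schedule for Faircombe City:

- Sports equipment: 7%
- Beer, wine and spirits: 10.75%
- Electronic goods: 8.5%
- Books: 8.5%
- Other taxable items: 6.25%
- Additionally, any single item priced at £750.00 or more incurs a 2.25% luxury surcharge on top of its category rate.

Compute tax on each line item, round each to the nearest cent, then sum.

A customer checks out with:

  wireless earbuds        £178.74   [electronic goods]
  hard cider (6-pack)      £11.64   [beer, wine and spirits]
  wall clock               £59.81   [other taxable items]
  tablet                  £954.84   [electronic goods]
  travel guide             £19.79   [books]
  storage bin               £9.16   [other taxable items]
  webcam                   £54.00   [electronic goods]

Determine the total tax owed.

Wireless earbuds £178.74: electronic goods → 8.5% → £15.19
Hard cider (6-pack) £11.64: beer, wine and spirits → 10.75% → £1.25
Wall clock £59.81: other taxable items → 6.25% → £3.74
Tablet £954.84: electronic goods → 8.5% + 2.25% surcharge = 10.75% → £102.65
Travel guide £19.79: books → 8.5% → £1.68
Storage bin £9.16: other taxable items → 6.25% → £0.57
Webcam £54.00: electronic goods → 8.5% → £4.59
Total tax = £15.19 + £1.25 + £3.74 + £102.65 + £1.68 + £0.57 + £4.59 = £129.67

£129.67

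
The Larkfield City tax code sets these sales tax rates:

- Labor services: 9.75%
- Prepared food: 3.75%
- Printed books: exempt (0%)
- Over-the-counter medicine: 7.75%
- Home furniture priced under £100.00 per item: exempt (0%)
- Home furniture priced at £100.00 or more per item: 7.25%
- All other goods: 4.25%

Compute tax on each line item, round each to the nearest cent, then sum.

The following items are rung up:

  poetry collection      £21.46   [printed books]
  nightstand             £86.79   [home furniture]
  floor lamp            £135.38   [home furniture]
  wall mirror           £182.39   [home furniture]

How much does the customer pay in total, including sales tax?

£449.06

Poetry collection £21.46: printed books → 0% → £0.00
Nightstand £86.79: home furniture, under £100.00 → 0% → £0.00
Floor lamp £135.38: home furniture, £100.00 or more → 7.25% → £9.82
Wall mirror £182.39: home furniture, £100.00 or more → 7.25% → £13.22
Subtotal = £426.02; tax = £23.04; total due = £449.06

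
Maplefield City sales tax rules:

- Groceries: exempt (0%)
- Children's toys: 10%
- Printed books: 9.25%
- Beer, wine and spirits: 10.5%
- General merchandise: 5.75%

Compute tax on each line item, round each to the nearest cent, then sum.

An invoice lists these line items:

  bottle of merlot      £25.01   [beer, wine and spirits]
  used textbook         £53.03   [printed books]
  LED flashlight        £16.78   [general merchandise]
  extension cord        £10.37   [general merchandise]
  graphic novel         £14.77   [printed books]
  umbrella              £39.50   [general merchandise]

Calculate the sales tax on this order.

Bottle of merlot £25.01: beer, wine and spirits → 10.5% → £2.63
Used textbook £53.03: printed books → 9.25% → £4.91
LED flashlight £16.78: general merchandise → 5.75% → £0.96
Extension cord £10.37: general merchandise → 5.75% → £0.60
Graphic novel £14.77: printed books → 9.25% → £1.37
Umbrella £39.50: general merchandise → 5.75% → £2.27
Total tax = £2.63 + £4.91 + £0.96 + £0.60 + £1.37 + £2.27 = £12.74

£12.74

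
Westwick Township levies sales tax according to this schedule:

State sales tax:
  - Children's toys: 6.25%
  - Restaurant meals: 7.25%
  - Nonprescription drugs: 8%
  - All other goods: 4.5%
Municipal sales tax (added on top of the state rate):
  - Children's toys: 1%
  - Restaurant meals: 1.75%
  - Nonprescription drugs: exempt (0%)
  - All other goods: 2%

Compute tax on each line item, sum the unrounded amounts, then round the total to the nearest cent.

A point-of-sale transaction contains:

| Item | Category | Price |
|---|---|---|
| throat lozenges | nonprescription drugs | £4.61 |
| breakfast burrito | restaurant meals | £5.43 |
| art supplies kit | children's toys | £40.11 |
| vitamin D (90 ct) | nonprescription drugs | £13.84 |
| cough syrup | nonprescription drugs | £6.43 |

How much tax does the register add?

£5.39

Throat lozenges £4.61: nonprescription drugs → 8% + 0% municipal = 8% → £0.3688
Breakfast burrito £5.43: restaurant meals → 7.25% + 1.75% municipal = 9% → £0.4887
Art supplies kit £40.11: children's toys → 6.25% + 1% municipal = 7.25% → £2.907975
Vitamin D (90 ct) £13.84: nonprescription drugs → 8% + 0% municipal = 8% → £1.1072
Cough syrup £6.43: nonprescription drugs → 8% + 0% municipal = 8% → £0.5144
Unrounded tax sum = £5.387075 → £5.39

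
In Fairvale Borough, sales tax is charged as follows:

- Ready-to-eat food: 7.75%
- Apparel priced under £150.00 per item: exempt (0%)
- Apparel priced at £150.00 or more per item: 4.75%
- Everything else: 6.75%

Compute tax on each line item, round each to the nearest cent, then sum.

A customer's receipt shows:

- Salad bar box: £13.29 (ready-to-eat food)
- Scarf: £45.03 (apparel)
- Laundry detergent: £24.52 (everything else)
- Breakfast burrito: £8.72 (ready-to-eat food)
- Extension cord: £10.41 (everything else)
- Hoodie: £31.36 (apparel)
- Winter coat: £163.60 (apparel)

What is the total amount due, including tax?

Salad bar box £13.29: ready-to-eat food → 7.75% → £1.03
Scarf £45.03: apparel, under £150.00 → 0% → £0.00
Laundry detergent £24.52: everything else → 6.75% → £1.66
Breakfast burrito £8.72: ready-to-eat food → 7.75% → £0.68
Extension cord £10.41: everything else → 6.75% → £0.70
Hoodie £31.36: apparel, under £150.00 → 0% → £0.00
Winter coat £163.60: apparel, £150.00 or more → 4.75% → £7.77
Subtotal = £296.93; tax = £11.84; total due = £308.77

£308.77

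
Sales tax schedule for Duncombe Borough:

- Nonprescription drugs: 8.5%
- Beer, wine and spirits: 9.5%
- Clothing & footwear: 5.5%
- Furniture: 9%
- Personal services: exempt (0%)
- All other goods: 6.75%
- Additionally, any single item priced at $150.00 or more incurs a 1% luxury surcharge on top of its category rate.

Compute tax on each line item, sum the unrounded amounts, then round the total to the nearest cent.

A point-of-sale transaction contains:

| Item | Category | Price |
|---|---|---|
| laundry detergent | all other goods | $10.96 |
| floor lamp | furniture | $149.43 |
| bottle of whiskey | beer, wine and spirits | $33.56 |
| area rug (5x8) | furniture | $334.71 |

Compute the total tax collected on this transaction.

Laundry detergent $10.96: all other goods → 6.75% → $0.7398
Floor lamp $149.43: furniture → 9% → $13.4487
Bottle of whiskey $33.56: beer, wine and spirits → 9.5% → $3.1882
Area rug (5x8) $334.71: furniture → 9% + 1% surcharge = 10% → $33.471
Unrounded tax sum = $50.8477 → $50.85

$50.85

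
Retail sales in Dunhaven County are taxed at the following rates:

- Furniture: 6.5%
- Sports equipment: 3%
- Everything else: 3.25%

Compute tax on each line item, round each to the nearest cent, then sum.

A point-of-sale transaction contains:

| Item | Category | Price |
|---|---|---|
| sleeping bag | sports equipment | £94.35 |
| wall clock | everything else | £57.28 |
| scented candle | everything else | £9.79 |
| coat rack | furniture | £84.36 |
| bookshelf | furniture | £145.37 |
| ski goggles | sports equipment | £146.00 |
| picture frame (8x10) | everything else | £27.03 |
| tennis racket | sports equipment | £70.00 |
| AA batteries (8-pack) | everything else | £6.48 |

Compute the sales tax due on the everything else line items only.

Wall clock £57.28: everything else → 3.25% → £1.86
Scented candle £9.79: everything else → 3.25% → £0.32
Picture frame (8x10) £27.03: everything else → 3.25% → £0.88
AA batteries (8-pack) £6.48: everything else → 3.25% → £0.21
Tax on everything else = £1.86 + £0.32 + £0.88 + £0.21 = £3.27

£3.27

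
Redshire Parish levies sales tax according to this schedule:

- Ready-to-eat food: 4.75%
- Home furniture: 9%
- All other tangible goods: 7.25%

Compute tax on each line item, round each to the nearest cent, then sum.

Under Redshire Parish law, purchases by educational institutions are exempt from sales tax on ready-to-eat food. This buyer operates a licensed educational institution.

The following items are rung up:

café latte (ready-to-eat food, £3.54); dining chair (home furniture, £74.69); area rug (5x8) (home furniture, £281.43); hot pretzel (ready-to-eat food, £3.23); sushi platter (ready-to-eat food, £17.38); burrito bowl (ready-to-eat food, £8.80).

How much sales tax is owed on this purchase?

£32.05

Café latte £3.54: ready-to-eat food, buyer-exempt → 0% → £0.00
Dining chair £74.69: home furniture → 9% → £6.72
Area rug (5x8) £281.43: home furniture → 9% → £25.33
Hot pretzel £3.23: ready-to-eat food, buyer-exempt → 0% → £0.00
Sushi platter £17.38: ready-to-eat food, buyer-exempt → 0% → £0.00
Burrito bowl £8.80: ready-to-eat food, buyer-exempt → 0% → £0.00
Total tax = £6.72 + £25.33 = £32.05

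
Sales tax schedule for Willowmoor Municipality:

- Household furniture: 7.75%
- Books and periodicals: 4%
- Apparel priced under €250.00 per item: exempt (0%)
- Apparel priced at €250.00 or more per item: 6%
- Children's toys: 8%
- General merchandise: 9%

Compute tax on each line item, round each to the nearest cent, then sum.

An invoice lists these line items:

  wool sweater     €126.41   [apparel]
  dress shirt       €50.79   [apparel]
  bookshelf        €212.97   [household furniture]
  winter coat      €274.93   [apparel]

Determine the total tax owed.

Wool sweater €126.41: apparel, under €250.00 → 0% → €0.00
Dress shirt €50.79: apparel, under €250.00 → 0% → €0.00
Bookshelf €212.97: household furniture → 7.75% → €16.51
Winter coat €274.93: apparel, €250.00 or more → 6% → €16.50
Total tax = €16.51 + €16.50 = €33.01

€33.01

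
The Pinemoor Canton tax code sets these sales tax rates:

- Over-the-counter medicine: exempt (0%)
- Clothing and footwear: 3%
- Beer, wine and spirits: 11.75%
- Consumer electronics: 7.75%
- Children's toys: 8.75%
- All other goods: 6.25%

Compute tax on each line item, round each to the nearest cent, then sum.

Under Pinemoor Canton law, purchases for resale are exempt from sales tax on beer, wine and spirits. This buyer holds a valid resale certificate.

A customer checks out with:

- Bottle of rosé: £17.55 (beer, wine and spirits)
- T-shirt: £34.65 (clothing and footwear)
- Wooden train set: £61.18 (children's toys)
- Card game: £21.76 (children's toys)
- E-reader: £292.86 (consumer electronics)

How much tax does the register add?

Bottle of rosé £17.55: beer, wine and spirits, buyer-exempt → 0% → £0.00
T-shirt £34.65: clothing and footwear → 3% → £1.04
Wooden train set £61.18: children's toys → 8.75% → £5.35
Card game £21.76: children's toys → 8.75% → £1.90
E-reader £292.86: consumer electronics → 7.75% → £22.70
Total tax = £1.04 + £5.35 + £1.90 + £22.70 = £30.99

£30.99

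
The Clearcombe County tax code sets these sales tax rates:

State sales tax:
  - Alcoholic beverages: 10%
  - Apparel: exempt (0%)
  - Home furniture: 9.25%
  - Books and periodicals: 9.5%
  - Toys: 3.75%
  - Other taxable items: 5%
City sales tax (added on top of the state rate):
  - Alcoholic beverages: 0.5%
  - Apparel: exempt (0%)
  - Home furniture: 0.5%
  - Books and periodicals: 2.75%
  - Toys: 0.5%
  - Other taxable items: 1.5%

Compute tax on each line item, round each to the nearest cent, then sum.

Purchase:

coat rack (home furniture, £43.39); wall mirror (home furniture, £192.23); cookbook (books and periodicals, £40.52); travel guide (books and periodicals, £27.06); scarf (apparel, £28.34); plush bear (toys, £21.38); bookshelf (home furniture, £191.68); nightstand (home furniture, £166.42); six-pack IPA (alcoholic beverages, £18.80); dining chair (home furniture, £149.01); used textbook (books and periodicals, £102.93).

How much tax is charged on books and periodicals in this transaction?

Cookbook £40.52: books and periodicals → 9.5% + 2.75% city = 12.25% → £4.96
Travel guide £27.06: books and periodicals → 9.5% + 2.75% city = 12.25% → £3.31
Used textbook £102.93: books and periodicals → 9.5% + 2.75% city = 12.25% → £12.61
Tax on books and periodicals = £4.96 + £3.31 + £12.61 = £20.88

£20.88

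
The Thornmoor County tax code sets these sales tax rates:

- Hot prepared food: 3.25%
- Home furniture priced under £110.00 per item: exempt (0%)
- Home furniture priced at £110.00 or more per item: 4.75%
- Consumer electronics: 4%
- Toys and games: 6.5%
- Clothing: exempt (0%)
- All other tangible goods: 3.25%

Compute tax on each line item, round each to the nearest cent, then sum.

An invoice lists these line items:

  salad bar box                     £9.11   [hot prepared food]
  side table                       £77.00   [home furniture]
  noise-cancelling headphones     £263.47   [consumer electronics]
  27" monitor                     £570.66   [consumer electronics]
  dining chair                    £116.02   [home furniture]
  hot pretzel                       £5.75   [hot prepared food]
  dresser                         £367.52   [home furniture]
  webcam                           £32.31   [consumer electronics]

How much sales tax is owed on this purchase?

£58.12

Salad bar box £9.11: hot prepared food → 3.25% → £0.30
Side table £77.00: home furniture, under £110.00 → 0% → £0.00
Noise-cancelling headphones £263.47: consumer electronics → 4% → £10.54
27" monitor £570.66: consumer electronics → 4% → £22.83
Dining chair £116.02: home furniture, £110.00 or more → 4.75% → £5.51
Hot pretzel £5.75: hot prepared food → 3.25% → £0.19
Dresser £367.52: home furniture, £110.00 or more → 4.75% → £17.46
Webcam £32.31: consumer electronics → 4% → £1.29
Total tax = £0.30 + £10.54 + £22.83 + £5.51 + £0.19 + £17.46 + £1.29 = £58.12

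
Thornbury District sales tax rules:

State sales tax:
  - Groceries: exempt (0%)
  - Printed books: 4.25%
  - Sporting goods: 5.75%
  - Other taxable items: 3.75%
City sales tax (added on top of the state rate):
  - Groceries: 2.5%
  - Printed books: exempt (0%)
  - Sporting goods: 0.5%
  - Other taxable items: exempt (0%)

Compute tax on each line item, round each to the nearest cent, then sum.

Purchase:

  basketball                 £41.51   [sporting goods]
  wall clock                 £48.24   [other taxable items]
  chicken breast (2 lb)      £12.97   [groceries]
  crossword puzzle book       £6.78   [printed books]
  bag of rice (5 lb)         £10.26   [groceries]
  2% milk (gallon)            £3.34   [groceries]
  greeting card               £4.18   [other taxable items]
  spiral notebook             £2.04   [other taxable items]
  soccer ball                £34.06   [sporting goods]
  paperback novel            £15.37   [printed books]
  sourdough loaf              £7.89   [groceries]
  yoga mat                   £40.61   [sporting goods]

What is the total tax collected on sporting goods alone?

Basketball £41.51: sporting goods → 5.75% + 0.5% city = 6.25% → £2.59
Soccer ball £34.06: sporting goods → 5.75% + 0.5% city = 6.25% → £2.13
Yoga mat £40.61: sporting goods → 5.75% + 0.5% city = 6.25% → £2.54
Tax on sporting goods = £2.59 + £2.13 + £2.54 = £7.26

£7.26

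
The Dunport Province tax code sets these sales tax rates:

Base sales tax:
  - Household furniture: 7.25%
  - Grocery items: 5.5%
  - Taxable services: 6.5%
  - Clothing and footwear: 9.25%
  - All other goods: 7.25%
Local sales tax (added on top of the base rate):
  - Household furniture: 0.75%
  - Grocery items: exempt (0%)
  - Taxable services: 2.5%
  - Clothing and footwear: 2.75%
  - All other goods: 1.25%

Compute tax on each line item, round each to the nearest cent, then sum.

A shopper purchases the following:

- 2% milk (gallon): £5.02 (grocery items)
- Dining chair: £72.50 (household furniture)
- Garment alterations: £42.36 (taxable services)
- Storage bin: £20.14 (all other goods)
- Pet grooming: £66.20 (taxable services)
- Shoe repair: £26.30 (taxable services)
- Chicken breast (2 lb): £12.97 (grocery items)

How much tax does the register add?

2% milk (gallon) £5.02: grocery items → 5.5% + 0% local = 5.5% → £0.28
Dining chair £72.50: household furniture → 7.25% + 0.75% local = 8% → £5.80
Garment alterations £42.36: taxable services → 6.5% + 2.5% local = 9% → £3.81
Storage bin £20.14: all other goods → 7.25% + 1.25% local = 8.5% → £1.71
Pet grooming £66.20: taxable services → 6.5% + 2.5% local = 9% → £5.96
Shoe repair £26.30: taxable services → 6.5% + 2.5% local = 9% → £2.37
Chicken breast (2 lb) £12.97: grocery items → 5.5% + 0% local = 5.5% → £0.71
Total tax = £0.28 + £5.80 + £3.81 + £1.71 + £5.96 + £2.37 + £0.71 = £20.64

£20.64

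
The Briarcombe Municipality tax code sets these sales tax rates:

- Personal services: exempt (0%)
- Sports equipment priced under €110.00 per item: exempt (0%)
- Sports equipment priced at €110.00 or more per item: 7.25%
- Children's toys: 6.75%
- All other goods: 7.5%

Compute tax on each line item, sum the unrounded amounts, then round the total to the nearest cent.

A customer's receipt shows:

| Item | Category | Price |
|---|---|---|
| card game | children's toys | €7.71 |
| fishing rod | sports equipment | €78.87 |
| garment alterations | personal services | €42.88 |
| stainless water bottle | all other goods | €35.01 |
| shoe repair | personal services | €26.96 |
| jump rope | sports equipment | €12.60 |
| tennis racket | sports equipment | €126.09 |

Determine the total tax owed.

€12.29

Card game €7.71: children's toys → 6.75% → €0.520425
Fishing rod €78.87: sports equipment, under €110.00 → 0% → €0.00
Garment alterations €42.88: personal services → 0% → €0.00
Stainless water bottle €35.01: all other goods → 7.5% → €2.62575
Shoe repair €26.96: personal services → 0% → €0.00
Jump rope €12.60: sports equipment, under €110.00 → 0% → €0.00
Tennis racket €126.09: sports equipment, €110.00 or more → 7.25% → €9.141525
Unrounded tax sum = €12.2877 → €12.29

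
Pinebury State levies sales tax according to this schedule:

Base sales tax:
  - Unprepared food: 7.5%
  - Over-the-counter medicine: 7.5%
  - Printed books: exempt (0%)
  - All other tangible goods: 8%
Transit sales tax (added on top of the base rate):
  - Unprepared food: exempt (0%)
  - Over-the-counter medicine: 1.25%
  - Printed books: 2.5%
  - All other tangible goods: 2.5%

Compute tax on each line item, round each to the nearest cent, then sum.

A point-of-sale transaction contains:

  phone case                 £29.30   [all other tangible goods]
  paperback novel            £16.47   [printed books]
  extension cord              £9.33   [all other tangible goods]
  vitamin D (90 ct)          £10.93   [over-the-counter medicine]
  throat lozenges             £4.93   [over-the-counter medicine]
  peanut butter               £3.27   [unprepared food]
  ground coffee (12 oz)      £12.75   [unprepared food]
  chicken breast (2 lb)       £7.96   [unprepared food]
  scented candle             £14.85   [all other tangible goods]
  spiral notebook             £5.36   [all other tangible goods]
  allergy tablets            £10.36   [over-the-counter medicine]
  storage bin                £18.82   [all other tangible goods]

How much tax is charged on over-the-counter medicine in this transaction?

£2.30

Vitamin D (90 ct) £10.93: over-the-counter medicine → 7.5% + 1.25% transit = 8.75% → £0.96
Throat lozenges £4.93: over-the-counter medicine → 7.5% + 1.25% transit = 8.75% → £0.43
Allergy tablets £10.36: over-the-counter medicine → 7.5% + 1.25% transit = 8.75% → £0.91
Tax on over-the-counter medicine = £0.96 + £0.43 + £0.91 = £2.30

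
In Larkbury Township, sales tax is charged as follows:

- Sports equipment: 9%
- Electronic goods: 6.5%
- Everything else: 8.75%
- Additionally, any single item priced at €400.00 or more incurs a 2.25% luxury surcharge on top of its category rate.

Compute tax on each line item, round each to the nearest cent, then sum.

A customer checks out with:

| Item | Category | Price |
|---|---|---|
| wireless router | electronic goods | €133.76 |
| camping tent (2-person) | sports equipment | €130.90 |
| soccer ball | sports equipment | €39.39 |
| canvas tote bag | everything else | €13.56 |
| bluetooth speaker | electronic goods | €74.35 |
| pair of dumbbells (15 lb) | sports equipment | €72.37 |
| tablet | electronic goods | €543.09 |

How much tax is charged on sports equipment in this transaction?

€21.84

Camping tent (2-person) €130.90: sports equipment → 9% → €11.78
Soccer ball €39.39: sports equipment → 9% → €3.55
Pair of dumbbells (15 lb) €72.37: sports equipment → 9% → €6.51
Tax on sports equipment = €11.78 + €3.55 + €6.51 = €21.84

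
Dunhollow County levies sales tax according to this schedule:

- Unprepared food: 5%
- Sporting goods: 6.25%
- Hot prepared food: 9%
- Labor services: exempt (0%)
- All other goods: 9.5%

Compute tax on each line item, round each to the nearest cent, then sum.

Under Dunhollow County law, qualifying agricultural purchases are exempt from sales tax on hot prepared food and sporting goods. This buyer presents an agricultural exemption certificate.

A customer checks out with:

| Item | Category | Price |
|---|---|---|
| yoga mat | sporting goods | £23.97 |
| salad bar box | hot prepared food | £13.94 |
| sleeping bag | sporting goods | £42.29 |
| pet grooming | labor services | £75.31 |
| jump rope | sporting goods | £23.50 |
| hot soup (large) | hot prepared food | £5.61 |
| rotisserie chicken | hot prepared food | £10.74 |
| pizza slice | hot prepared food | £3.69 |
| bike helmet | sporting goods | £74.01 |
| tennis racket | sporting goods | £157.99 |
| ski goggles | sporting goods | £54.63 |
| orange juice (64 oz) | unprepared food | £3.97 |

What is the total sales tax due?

Yoga mat £23.97: sporting goods, buyer-exempt → 0% → £0.00
Salad bar box £13.94: hot prepared food, buyer-exempt → 0% → £0.00
Sleeping bag £42.29: sporting goods, buyer-exempt → 0% → £0.00
Pet grooming £75.31: labor services → 0% → £0.00
Jump rope £23.50: sporting goods, buyer-exempt → 0% → £0.00
Hot soup (large) £5.61: hot prepared food, buyer-exempt → 0% → £0.00
Rotisserie chicken £10.74: hot prepared food, buyer-exempt → 0% → £0.00
Pizza slice £3.69: hot prepared food, buyer-exempt → 0% → £0.00
Bike helmet £74.01: sporting goods, buyer-exempt → 0% → £0.00
Tennis racket £157.99: sporting goods, buyer-exempt → 0% → £0.00
Ski goggles £54.63: sporting goods, buyer-exempt → 0% → £0.00
Orange juice (64 oz) £3.97: unprepared food → 5% → £0.20
Total tax = £0.20

£0.20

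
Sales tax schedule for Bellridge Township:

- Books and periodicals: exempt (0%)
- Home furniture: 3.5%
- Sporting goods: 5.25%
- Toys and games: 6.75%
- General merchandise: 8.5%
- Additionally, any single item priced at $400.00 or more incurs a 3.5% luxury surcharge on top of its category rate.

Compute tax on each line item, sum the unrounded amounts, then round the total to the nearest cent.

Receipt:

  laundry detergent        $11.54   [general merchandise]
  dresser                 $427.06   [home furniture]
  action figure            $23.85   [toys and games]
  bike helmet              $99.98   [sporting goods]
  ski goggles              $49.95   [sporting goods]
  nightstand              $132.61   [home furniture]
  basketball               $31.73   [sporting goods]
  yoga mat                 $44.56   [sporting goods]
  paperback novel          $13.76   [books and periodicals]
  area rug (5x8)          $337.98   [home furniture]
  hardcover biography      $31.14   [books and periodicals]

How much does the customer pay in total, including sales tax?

$1264.99

Laundry detergent $11.54: general merchandise → 8.5% → $0.9809
Dresser $427.06: home furniture → 3.5% + 3.5% surcharge = 7% → $29.8942
Action figure $23.85: toys and games → 6.75% → $1.609875
Bike helmet $99.98: sporting goods → 5.25% → $5.24895
Ski goggles $49.95: sporting goods → 5.25% → $2.622375
Nightstand $132.61: home furniture → 3.5% → $4.64135
Basketball $31.73: sporting goods → 5.25% → $1.665825
Yoga mat $44.56: sporting goods → 5.25% → $2.3394
Paperback novel $13.76: books and periodicals → 0% → $0.00
Area rug (5x8) $337.98: home furniture → 3.5% → $11.8293
Hardcover biography $31.14: books and periodicals → 0% → $0.00
Subtotal = $1204.16; unrounded tax = $60.832175 → $60.83; total due = $1264.99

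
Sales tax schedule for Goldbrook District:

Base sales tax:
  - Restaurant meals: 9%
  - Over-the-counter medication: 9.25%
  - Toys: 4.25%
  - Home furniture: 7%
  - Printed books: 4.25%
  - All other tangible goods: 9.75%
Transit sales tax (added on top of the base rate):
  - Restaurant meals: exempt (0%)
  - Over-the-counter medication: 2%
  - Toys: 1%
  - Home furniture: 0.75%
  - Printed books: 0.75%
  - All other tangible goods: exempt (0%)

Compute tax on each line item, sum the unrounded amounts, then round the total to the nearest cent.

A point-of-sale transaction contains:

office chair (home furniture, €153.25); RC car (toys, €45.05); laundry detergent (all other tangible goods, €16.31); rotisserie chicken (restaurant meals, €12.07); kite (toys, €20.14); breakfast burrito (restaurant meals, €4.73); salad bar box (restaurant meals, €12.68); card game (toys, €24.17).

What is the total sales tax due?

€20.81

Office chair €153.25: home furniture → 7% + 0.75% transit = 7.75% → €11.876875
RC car €45.05: toys → 4.25% + 1% transit = 5.25% → €2.365125
Laundry detergent €16.31: all other tangible goods → 9.75% + 0% transit = 9.75% → €1.590225
Rotisserie chicken €12.07: restaurant meals → 9% + 0% transit = 9% → €1.0863
Kite €20.14: toys → 4.25% + 1% transit = 5.25% → €1.05735
Breakfast burrito €4.73: restaurant meals → 9% + 0% transit = 9% → €0.4257
Salad bar box €12.68: restaurant meals → 9% + 0% transit = 9% → €1.1412
Card game €24.17: toys → 4.25% + 1% transit = 5.25% → €1.268925
Unrounded tax sum = €20.8117 → €20.81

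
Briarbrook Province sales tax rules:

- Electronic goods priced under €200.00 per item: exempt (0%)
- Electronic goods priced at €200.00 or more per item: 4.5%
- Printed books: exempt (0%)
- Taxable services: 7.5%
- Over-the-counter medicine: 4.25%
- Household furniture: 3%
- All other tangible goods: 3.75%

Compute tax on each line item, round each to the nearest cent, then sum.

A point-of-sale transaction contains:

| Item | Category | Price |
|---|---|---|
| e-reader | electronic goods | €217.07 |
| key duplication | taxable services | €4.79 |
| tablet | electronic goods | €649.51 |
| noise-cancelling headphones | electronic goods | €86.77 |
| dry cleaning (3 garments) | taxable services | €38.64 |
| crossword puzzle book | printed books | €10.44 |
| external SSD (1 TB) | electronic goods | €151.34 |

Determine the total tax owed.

E-reader €217.07: electronic goods, €200.00 or more → 4.5% → €9.77
Key duplication €4.79: taxable services → 7.5% → €0.36
Tablet €649.51: electronic goods, €200.00 or more → 4.5% → €29.23
Noise-cancelling headphones €86.77: electronic goods, under €200.00 → 0% → €0.00
Dry cleaning (3 garments) €38.64: taxable services → 7.5% → €2.90
Crossword puzzle book €10.44: printed books → 0% → €0.00
External SSD (1 TB) €151.34: electronic goods, under €200.00 → 0% → €0.00
Total tax = €9.77 + €0.36 + €29.23 + €2.90 = €42.26

€42.26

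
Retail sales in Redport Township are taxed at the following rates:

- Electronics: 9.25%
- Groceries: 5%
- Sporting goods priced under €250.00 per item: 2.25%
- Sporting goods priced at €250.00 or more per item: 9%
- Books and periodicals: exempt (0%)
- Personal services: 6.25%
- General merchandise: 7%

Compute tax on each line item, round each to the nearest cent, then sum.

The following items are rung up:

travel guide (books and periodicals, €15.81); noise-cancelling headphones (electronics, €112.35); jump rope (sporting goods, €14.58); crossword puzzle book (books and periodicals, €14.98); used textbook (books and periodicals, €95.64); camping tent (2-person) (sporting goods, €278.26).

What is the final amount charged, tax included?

Travel guide €15.81: books and periodicals → 0% → €0.00
Noise-cancelling headphones €112.35: electronics → 9.25% → €10.39
Jump rope €14.58: sporting goods, under €250.00 → 2.25% → €0.33
Crossword puzzle book €14.98: books and periodicals → 0% → €0.00
Used textbook €95.64: books and periodicals → 0% → €0.00
Camping tent (2-person) €278.26: sporting goods, €250.00 or more → 9% → €25.04
Subtotal = €531.62; tax = €35.76; total due = €567.38

€567.38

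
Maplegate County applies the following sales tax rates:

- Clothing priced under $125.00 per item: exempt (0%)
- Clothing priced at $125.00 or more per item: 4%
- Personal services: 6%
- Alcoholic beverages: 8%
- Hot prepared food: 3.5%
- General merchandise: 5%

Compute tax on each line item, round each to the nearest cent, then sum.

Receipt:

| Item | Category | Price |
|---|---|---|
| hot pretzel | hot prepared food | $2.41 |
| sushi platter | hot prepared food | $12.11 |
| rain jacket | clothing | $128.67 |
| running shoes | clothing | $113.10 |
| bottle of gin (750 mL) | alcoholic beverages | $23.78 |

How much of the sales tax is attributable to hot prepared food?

$0.50

Hot pretzel $2.41: hot prepared food → 3.5% → $0.08
Sushi platter $12.11: hot prepared food → 3.5% → $0.42
Tax on hot prepared food = $0.08 + $0.42 = $0.50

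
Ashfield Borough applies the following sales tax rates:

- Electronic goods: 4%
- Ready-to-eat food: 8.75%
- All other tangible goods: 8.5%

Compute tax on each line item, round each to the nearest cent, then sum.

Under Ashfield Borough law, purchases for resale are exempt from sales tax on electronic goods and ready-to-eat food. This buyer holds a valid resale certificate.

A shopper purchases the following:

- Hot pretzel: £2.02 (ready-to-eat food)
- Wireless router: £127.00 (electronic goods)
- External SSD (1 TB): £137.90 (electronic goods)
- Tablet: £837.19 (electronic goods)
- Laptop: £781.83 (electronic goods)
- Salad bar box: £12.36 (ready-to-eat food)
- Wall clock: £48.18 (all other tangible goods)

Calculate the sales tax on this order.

£4.10

Hot pretzel £2.02: ready-to-eat food, buyer-exempt → 0% → £0.00
Wireless router £127.00: electronic goods, buyer-exempt → 0% → £0.00
External SSD (1 TB) £137.90: electronic goods, buyer-exempt → 0% → £0.00
Tablet £837.19: electronic goods, buyer-exempt → 0% → £0.00
Laptop £781.83: electronic goods, buyer-exempt → 0% → £0.00
Salad bar box £12.36: ready-to-eat food, buyer-exempt → 0% → £0.00
Wall clock £48.18: all other tangible goods → 8.5% → £4.10
Total tax = £4.10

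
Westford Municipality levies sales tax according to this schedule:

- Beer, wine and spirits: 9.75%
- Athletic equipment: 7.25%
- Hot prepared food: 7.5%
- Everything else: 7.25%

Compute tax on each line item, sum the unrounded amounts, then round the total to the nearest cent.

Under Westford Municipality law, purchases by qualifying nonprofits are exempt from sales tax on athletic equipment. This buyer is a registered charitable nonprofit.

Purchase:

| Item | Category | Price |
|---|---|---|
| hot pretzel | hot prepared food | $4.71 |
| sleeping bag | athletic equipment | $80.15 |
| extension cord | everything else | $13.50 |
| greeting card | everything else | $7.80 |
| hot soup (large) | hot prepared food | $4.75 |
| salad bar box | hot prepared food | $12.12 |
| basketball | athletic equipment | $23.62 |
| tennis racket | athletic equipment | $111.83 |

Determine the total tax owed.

$3.16

Hot pretzel $4.71: hot prepared food → 7.5% → $0.35325
Sleeping bag $80.15: athletic equipment, buyer-exempt → 0% → $0.00
Extension cord $13.50: everything else → 7.25% → $0.97875
Greeting card $7.80: everything else → 7.25% → $0.5655
Hot soup (large) $4.75: hot prepared food → 7.5% → $0.35625
Salad bar box $12.12: hot prepared food → 7.5% → $0.909
Basketball $23.62: athletic equipment, buyer-exempt → 0% → $0.00
Tennis racket $111.83: athletic equipment, buyer-exempt → 0% → $0.00
Unrounded tax sum = $3.16275 → $3.16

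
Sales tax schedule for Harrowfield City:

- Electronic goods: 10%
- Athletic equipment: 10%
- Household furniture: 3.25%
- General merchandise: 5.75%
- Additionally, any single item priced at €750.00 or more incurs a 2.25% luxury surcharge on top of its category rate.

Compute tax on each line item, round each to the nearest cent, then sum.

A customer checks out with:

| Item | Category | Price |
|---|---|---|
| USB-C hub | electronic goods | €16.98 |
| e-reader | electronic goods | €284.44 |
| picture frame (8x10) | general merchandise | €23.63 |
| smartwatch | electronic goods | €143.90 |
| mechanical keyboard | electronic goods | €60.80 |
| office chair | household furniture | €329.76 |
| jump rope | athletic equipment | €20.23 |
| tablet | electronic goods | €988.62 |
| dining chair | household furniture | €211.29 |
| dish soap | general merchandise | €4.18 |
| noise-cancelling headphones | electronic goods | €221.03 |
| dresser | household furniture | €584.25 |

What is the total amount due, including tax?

USB-C hub €16.98: electronic goods → 10% → €1.70
E-reader €284.44: electronic goods → 10% → €28.44
Picture frame (8x10) €23.63: general merchandise → 5.75% → €1.36
Smartwatch €143.90: electronic goods → 10% → €14.39
Mechanical keyboard €60.80: electronic goods → 10% → €6.08
Office chair €329.76: household furniture → 3.25% → €10.72
Jump rope €20.23: athletic equipment → 10% → €2.02
Tablet €988.62: electronic goods → 10% + 2.25% surcharge = 12.25% → €121.11
Dining chair €211.29: household furniture → 3.25% → €6.87
Dish soap €4.18: general merchandise → 5.75% → €0.24
Noise-cancelling headphones €221.03: electronic goods → 10% → €22.10
Dresser €584.25: household furniture → 3.25% → €18.99
Subtotal = €2889.11; tax = €234.02; total due = €3123.13

€3123.13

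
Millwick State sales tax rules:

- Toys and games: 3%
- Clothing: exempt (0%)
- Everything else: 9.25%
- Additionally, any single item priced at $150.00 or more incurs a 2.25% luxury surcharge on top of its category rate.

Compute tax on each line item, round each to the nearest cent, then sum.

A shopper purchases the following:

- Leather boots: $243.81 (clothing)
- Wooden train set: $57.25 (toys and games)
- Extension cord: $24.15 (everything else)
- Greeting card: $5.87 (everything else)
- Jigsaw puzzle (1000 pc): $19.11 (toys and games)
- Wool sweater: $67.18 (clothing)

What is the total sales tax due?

$10.55

Leather boots $243.81: clothing → 0% + 2.25% surcharge = 2.25% → $5.49
Wooden train set $57.25: toys and games → 3% → $1.72
Extension cord $24.15: everything else → 9.25% → $2.23
Greeting card $5.87: everything else → 9.25% → $0.54
Jigsaw puzzle (1000 pc) $19.11: toys and games → 3% → $0.57
Wool sweater $67.18: clothing → 0% → $0.00
Total tax = $5.49 + $1.72 + $2.23 + $0.54 + $0.57 = $10.55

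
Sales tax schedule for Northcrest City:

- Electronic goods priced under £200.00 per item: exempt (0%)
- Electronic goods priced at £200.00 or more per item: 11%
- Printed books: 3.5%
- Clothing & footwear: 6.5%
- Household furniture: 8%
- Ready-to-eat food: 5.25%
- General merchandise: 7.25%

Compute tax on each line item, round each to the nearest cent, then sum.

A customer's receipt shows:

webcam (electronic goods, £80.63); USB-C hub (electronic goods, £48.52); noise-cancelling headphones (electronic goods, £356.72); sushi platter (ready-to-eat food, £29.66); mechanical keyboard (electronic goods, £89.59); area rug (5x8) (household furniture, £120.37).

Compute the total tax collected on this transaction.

Webcam £80.63: electronic goods, under £200.00 → 0% → £0.00
USB-C hub £48.52: electronic goods, under £200.00 → 0% → £0.00
Noise-cancelling headphones £356.72: electronic goods, £200.00 or more → 11% → £39.24
Sushi platter £29.66: ready-to-eat food → 5.25% → £1.56
Mechanical keyboard £89.59: electronic goods, under £200.00 → 0% → £0.00
Area rug (5x8) £120.37: household furniture → 8% → £9.63
Total tax = £39.24 + £1.56 + £9.63 = £50.43

£50.43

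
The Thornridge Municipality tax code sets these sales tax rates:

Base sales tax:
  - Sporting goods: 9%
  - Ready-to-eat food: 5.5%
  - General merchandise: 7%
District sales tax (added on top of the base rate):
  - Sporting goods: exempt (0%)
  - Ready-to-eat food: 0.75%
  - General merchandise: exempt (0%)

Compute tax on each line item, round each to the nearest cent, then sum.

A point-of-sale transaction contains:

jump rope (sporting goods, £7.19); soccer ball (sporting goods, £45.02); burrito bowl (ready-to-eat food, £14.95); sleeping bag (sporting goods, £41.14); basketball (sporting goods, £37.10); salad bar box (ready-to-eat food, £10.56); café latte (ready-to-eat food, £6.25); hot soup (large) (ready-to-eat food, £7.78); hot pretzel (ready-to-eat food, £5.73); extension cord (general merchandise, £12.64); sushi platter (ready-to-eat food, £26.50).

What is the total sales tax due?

£17.11

Jump rope £7.19: sporting goods → 9% + 0% district = 9% → £0.65
Soccer ball £45.02: sporting goods → 9% + 0% district = 9% → £4.05
Burrito bowl £14.95: ready-to-eat food → 5.5% + 0.75% district = 6.25% → £0.93
Sleeping bag £41.14: sporting goods → 9% + 0% district = 9% → £3.70
Basketball £37.10: sporting goods → 9% + 0% district = 9% → £3.34
Salad bar box £10.56: ready-to-eat food → 5.5% + 0.75% district = 6.25% → £0.66
Café latte £6.25: ready-to-eat food → 5.5% + 0.75% district = 6.25% → £0.39
Hot soup (large) £7.78: ready-to-eat food → 5.5% + 0.75% district = 6.25% → £0.49
Hot pretzel £5.73: ready-to-eat food → 5.5% + 0.75% district = 6.25% → £0.36
Extension cord £12.64: general merchandise → 7% + 0% district = 7% → £0.88
Sushi platter £26.50: ready-to-eat food → 5.5% + 0.75% district = 6.25% → £1.66
Total tax = £0.65 + £4.05 + £0.93 + £3.70 + £3.34 + £0.66 + £0.39 + £0.49 + £0.36 + £0.88 + £1.66 = £17.11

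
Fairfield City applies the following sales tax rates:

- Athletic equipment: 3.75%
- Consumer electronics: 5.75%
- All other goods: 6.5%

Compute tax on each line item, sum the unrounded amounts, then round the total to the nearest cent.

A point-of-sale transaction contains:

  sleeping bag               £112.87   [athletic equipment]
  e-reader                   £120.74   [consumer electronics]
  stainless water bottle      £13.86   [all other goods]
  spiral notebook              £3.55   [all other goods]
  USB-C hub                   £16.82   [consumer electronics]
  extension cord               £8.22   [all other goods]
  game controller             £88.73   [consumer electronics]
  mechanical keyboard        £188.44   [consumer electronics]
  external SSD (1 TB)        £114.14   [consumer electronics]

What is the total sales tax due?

£36.31

Sleeping bag £112.87: athletic equipment → 3.75% → £4.232625
E-reader £120.74: consumer electronics → 5.75% → £6.94255
Stainless water bottle £13.86: all other goods → 6.5% → £0.9009
Spiral notebook £3.55: all other goods → 6.5% → £0.23075
USB-C hub £16.82: consumer electronics → 5.75% → £0.96715
Extension cord £8.22: all other goods → 6.5% → £0.5343
Game controller £88.73: consumer electronics → 5.75% → £5.101975
Mechanical keyboard £188.44: consumer electronics → 5.75% → £10.8353
External SSD (1 TB) £114.14: consumer electronics → 5.75% → £6.56305
Unrounded tax sum = £36.3086 → £36.31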